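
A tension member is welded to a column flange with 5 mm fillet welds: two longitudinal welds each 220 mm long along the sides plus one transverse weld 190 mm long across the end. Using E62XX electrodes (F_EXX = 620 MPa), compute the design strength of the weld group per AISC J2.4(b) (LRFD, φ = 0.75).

t_e = 0.707 × 5 = 3.535 mm.
R_nwl = 0.6 × 620 × 3.535 × 440 × 10⁻³ = 578.6 kN (longitudinal, 2 welds).
R_nwt = 0.6 × 620 × 3.535 × 190 × 10⁻³ = 249.9 kN (transverse, base value).
(i) R_nwl + R_nwt = 828.5 kN; (ii) 0.85 R_nwl + 1.5 R_nwt = 866.6 kN.
R_n = max = 866.6 kN [governs: (ii)]; φR_n = 649.9 kN.

φR_n ≈ 650 kN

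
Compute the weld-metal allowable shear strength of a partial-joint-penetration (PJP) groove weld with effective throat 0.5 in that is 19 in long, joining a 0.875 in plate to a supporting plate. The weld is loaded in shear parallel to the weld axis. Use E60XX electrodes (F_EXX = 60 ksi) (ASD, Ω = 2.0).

R_n/Ω ≈ 171 kips

Effective throat (given) t_e = 0.5 in.
A_we = 0.5 × 19 = 9.5 in².
F_nw = 0.6 F_EXX = 36 ksi.
R_n/Ω = (36 × 9.5) / 2.0 = 171 kips.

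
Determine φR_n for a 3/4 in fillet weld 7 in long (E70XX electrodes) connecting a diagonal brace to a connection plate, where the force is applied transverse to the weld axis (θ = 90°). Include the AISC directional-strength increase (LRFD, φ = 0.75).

φR_n ≈ 175 kip

E70XX → F_EXX = 70 ksi.
t_e = 0.707 × 0.75 = 0.5302 in; A_we = 0.5302 × 7 = 3.712 in².
Directional factor: 1.0 + 0.5 sin^1.5(90°) = 1.5.
F_nw = 0.6 × 70 × 1.5 = 63 ksi.
φR_n = 0.75 × 63 × 3.712 = 175.4 kip.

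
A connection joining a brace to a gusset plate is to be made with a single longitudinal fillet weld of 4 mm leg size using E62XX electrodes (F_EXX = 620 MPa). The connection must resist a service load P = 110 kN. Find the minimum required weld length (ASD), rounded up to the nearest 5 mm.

L = 210 mm

Throat t_e = 0.707 × 4 = 2.828 mm.
r_n/Ω = (0.6 × 620 × 2.828) / 2.0 = 526 N/mm = 0.526 kN/mm.
L_req = P / (r_n/Ω) = 110 / 0.526 = 209.1 mm total.
Round up → use L = 210 mm.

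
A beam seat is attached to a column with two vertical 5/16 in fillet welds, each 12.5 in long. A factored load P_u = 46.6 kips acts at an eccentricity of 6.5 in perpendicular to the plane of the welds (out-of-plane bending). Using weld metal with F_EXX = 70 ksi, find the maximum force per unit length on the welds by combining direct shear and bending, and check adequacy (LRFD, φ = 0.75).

L_w = 2 × 12.5 = 25 in; section modulus (unit throat) S = 2 × L²/6 = 52.08 in².
Direct shear f_v = P/L_w = 46.6/25 = 1.864 kip/in.
Moment M = P × e = 46.6 × 6.5 = 302.9 kip·in; bending f_b = M/S = 5.816 kip/in.
f_max = √(f_v² + f_b²) = √(1.864² + 5.816²) = 6.107 kip/in.
φr_n = 0.75 × 0.6 × 70 × (0.707 × 0.3125) = 6.96 kip/in → adequate.

f_max ≈ 6.11 kip/in; adequate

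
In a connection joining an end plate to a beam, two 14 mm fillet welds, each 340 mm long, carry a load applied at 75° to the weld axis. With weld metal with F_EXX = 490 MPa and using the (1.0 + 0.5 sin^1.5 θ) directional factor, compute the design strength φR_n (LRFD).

t_e = 0.707 × 14 = 9.898 mm; A_we = 9.898 × 680 = 6731 mm².
Directional factor: 1.0 + 0.5 sin^1.5(75°) = 1.475.
F_nw = 0.6 × 490 × 1.475 = 433.6 MPa.
φR_n = 0.75 × 433.6 × 6731 × 10⁻³ = 2189 kN.

φR_n ≈ 2190 kN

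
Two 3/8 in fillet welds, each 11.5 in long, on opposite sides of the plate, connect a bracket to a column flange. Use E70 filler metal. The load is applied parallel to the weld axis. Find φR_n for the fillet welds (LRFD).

E70XX → F_EXX = 70 ksi.
Effective throat t_e = 0.707 × 0.375 = 0.2651 in.
Total length L = 23 in; A_we = 0.2651 × 23 = 6.098 in².
F_nw = 0.6 F_EXX = 0.6 × 70 = 42 ksi.
φR_n = 0.75 × 42 × 6.098 = 192.1 kips.

φR_n ≈ 192 kips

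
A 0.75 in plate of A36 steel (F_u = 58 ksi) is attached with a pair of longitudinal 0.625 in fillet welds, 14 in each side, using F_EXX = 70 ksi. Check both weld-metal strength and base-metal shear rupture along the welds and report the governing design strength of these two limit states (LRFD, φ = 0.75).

t_e = 0.707 × 0.625 = 0.4419 in; L = 28 in.
Weld metal: φR_n = 0.75 × 0.6 × 70 × 0.4419 × 28 = 389.7 kip.
Base metal (shear rupture): φR_n = 0.75 × 0.6 × 58 × 0.75 × 28 = 548.1 kip.
Governing: weld metal.

φR_n ≈ 390 kip (weld metal governs)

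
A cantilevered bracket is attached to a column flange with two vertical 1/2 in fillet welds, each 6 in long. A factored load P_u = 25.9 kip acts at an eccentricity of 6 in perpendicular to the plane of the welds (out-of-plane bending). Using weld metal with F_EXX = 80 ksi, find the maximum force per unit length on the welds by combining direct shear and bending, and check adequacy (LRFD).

L_w = 2 × 6 = 12 in; section modulus (unit throat) S = 2 × L²/6 = 12 in².
Direct shear f_v = P/L_w = 25.9/12 = 2.158 kip/in.
Moment M = P × e = 25.9 × 6 = 155.4 kip·in; bending f_b = M/S = 12.95 kip/in.
f_max = √(f_v² + f_b²) = √(2.158² + 12.95²) = 13.13 kip/in.
φr_n = 0.75 × 0.6 × 80 × (0.707 × 0.5) = 12.73 kip/in → NOT adequate.

f_max ≈ 13.1 kip/in; NOT adequate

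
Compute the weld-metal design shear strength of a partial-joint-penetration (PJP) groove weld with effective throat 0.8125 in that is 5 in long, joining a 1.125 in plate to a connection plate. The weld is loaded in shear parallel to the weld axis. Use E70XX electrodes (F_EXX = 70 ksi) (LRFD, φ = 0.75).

φR_n ≈ 128 kips

Effective throat (given) t_e = 0.8125 in.
A_we = 0.8125 × 5 = 4.062 in².
F_nw = 0.6 F_EXX = 42 ksi.
φR_n = 0.75 × 42 × 4.062 = 128 kips.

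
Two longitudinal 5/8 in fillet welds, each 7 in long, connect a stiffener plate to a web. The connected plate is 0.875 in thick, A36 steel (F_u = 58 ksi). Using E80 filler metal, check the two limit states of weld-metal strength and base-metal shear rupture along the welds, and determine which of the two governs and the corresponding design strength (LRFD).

E80XX → F_EXX = 80 ksi.
t_e = 0.707 × 0.625 = 0.4419 in; L = 14 in.
Weld metal: φR_n = 0.75 × 0.6 × 80 × 0.4419 × 14 = 222.7 kips.
Base metal (shear rupture): φR_n = 0.75 × 0.6 × 58 × 0.875 × 14 = 319.7 kips.
Governing: weld metal.

φR_n ≈ 223 kips (weld metal governs)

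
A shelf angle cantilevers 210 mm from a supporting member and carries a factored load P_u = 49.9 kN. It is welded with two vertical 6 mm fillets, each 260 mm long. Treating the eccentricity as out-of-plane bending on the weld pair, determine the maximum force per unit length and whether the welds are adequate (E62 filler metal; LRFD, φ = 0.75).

E62XX → F_EXX = 620 MPa.
L_w = 2 × 260 = 520 mm; section modulus (unit throat) S = 2 × L²/6 = 22530 mm².
Direct shear f_v = P/L_w = 49.9×10³/520 = 95.96 N/mm.
Moment M = P × e = 49.9×10³ × 210 = 10479000 N·mm; bending f_b = M/S = 465 N/mm.
f_max = √(f_v² + f_b²) = √(95.96² + 465²) = 474.8 N/mm.
φr_n = 0.75 × 0.6 × 620 × (0.707 × 6) = 1184 N/mm → adequate.

f_max ≈ 475 N/mm; adequate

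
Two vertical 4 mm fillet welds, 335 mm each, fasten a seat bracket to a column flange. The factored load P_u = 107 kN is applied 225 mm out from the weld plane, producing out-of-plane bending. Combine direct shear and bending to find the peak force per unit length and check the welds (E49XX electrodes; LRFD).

f_max ≈ 663 N/mm; NOT adequate

E49XX → F_EXX = 490 MPa.
L_w = 2 × 335 = 670 mm; section modulus (unit throat) S = 2 × L²/6 = 37410 mm².
Direct shear f_v = P/L_w = 107×10³/670 = 159.7 N/mm.
Moment M = P × e = 107×10³ × 225 = 24075000 N·mm; bending f_b = M/S = 643.6 N/mm.
f_max = √(f_v² + f_b²) = √(159.7² + 643.6²) = 663.1 N/mm.
φr_n = 0.75 × 0.6 × 490 × (0.707 × 4) = 623.6 N/mm → NOT adequate.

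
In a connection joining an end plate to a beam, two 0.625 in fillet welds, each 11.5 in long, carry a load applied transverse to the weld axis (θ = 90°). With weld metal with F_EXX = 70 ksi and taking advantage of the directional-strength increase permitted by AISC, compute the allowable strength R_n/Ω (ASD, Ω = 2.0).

t_e = 0.707 × 0.625 = 0.4419 in; A_we = 0.4419 × 23 = 10.16 in².
Directional factor: 1.0 + 0.5 sin^1.5(90°) = 1.5.
F_nw = 0.6 × 70 × 1.5 = 63 ksi.
R_n/Ω = (63 × 10.16) / 2.0 = 320.1 kips.

R_n/Ω ≈ 320 kips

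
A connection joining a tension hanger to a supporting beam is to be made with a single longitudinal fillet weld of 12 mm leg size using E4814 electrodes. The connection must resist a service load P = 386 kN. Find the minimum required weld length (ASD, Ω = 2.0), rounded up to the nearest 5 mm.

E48XX → F_EXX = 480 MPa.
Throat t_e = 0.707 × 12 = 8.484 mm.
r_n/Ω = (0.6 × 480 × 8.484) / 2.0 = 1222 N/mm = 1.222 kN/mm.
L_req = P / (r_n/Ω) = 386 / 1.222 = 316 mm total.
Round up → use L = 320 mm.

L = 320 mm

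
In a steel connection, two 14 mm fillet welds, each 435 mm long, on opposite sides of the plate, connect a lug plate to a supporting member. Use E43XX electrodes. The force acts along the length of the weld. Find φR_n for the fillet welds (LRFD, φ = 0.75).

φR_n ≈ 1670 kN

E43XX → F_EXX = 430 MPa.
Effective throat t_e = 0.707 × 14 = 9.898 mm.
Total length L = 870 mm; A_we = 9.898 × 870 = 8611 mm².
F_nw = 0.6 F_EXX = 0.6 × 430 = 258 MPa.
φR_n = 0.75 × 258 × 8611 × 10⁻³ = 1666 kN.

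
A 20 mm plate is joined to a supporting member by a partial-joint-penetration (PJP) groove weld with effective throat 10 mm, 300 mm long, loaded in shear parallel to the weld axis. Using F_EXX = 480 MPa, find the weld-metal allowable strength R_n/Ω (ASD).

R_n/Ω ≈ 432 kN

Effective throat (given) t_e = 10 mm.
A_we = 10 × 300 = 3000 mm².
F_nw = 0.6 F_EXX = 288 MPa.
R_n/Ω = (288 × 3000) / 2.0 × 10⁻³ = 432 kN.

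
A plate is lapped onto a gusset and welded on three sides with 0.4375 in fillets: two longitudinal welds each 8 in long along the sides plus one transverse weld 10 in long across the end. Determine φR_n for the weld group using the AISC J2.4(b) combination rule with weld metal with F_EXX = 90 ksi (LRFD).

t_e = 0.707 × 0.4375 = 0.3093 in.
R_nwl = 0.6 × 90 × 0.3093 × 16 = 267.2 kips (longitudinal, 2 welds).
R_nwt = 0.6 × 90 × 0.3093 × 10 = 167 kips (transverse, base value).
(i) R_nwl + R_nwt = 434.3 kips; (ii) 0.85 R_nwl + 1.5 R_nwt = 477.7 kips.
R_n = max = 477.7 kips [governs: (ii)]; φR_n = 358.3 kips.

φR_n ≈ 358 kips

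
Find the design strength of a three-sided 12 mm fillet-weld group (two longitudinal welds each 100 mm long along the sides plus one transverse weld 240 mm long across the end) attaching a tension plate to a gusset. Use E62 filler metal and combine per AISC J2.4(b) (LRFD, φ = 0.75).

E62XX → F_EXX = 620 MPa.
t_e = 0.707 × 12 = 8.484 mm.
R_nwl = 0.6 × 620 × 8.484 × 200 × 10⁻³ = 631.2 kN (longitudinal, 2 welds).
R_nwt = 0.6 × 620 × 8.484 × 240 × 10⁻³ = 757.5 kN (transverse, base value).
(i) R_nwl + R_nwt = 1389 kN; (ii) 0.85 R_nwl + 1.5 R_nwt = 1673 kN.
R_n = max = 1673 kN [governs: (ii)]; φR_n = 1255 kN.

φR_n ≈ 1250 kN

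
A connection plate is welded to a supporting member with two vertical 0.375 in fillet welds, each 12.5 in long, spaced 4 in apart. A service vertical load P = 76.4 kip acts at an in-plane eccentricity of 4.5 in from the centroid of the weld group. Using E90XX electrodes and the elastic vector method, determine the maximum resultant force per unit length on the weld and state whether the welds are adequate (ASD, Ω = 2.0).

E90XX → F_EXX = 90 ksi.
Total weld length L_w = 25 in. Treat welds as unit-width lines.
Polar moment about centroid: J = 2[d³/12 + d(b/2)²] = 2[12.5³/12 + 12.5×2²] = 425.5 in³.
Direct shear f_v = P/L_w = 76.4 / 25 = 3.056 kip/in (vertical).
Torsion M = P·e = 76.4 × 4.5 = 343.8 kip·in.
Critical point at (x, y) = (2, 6.25) from centroid. f_tx = M·y/J = 5.05 kip/in; f_ty = M·x/J = 1.616 kip/in.
Resultant f_max = √[f_tx² + (f_v + f_ty)²] = √[5.05² + (3.056 + 1.616)²] = 6.879 kip/in.
Capacity per unit length: r_n/Ω = (1/2.0) × 0.6 × 90 × (0.707 × 0.375) = 7.158 kip/in.
6.879 ≤ 7.158 → adequate.

f_max ≈ 6.88 kip/in; adequate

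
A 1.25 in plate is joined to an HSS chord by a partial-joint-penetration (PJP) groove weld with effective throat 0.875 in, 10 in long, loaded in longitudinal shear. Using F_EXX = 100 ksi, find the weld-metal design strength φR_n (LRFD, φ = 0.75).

Effective throat (given) t_e = 0.875 in.
A_we = 0.875 × 10 = 8.75 in².
F_nw = 0.6 F_EXX = 60 ksi.
φR_n = 0.75 × 60 × 8.75 = 393.8 kip.

φR_n ≈ 394 kip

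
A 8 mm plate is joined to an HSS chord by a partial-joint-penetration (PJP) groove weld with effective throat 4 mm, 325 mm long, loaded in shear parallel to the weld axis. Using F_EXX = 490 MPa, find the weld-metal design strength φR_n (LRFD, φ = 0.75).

Effective throat (given) t_e = 4 mm.
A_we = 4 × 325 = 1300 mm².
F_nw = 0.6 F_EXX = 294 MPa.
φR_n = 0.75 × 294 × 1300 × 10⁻³ = 286.6 kN.

φR_n ≈ 287 kN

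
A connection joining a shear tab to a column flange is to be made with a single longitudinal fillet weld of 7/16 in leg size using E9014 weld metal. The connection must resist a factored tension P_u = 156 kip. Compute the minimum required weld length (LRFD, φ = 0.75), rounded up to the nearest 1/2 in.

L = 12.5 in

E90XX → F_EXX = 90 ksi.
Throat t_e = 0.707 × 0.4375 = 0.3093 in.
φr_n = 0.75 × 0.6 × 90 × 0.3093 = 12.53 kip/in.
L_req = P_u / φr_n = 156 / 12.53 = 12.45 in total.
Round up → use L = 12.5 in.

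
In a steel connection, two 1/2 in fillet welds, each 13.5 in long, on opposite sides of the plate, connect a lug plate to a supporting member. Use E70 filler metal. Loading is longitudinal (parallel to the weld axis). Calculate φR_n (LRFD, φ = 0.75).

E70XX → F_EXX = 70 ksi.
Effective throat t_e = 0.707 × 0.5 = 0.3535 in.
Total length L = 27 in; A_we = 0.3535 × 27 = 9.544 in².
F_nw = 0.6 F_EXX = 0.6 × 70 = 42 ksi.
φR_n = 0.75 × 42 × 9.544 = 300.7 kip.

φR_n ≈ 301 kip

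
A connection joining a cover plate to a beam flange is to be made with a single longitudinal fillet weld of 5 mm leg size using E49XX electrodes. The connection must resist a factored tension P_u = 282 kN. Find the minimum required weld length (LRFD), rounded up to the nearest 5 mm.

E49XX → F_EXX = 490 MPa.
Throat t_e = 0.707 × 5 = 3.535 mm.
φr_n = 0.75 × 0.6 × 490 × 3.535 × 10⁻³ = 0.7795 kN/mm.
L_req = P_u / φr_n = 282 / 0.7795 = 361.8 mm total.
Round up → use L = 365 mm.

L = 365 mm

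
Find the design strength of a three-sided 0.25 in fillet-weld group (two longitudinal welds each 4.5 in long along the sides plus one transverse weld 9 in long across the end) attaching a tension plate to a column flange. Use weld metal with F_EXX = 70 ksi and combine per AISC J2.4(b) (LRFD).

φR_n ≈ 118 kip

t_e = 0.707 × 0.25 = 0.1767 in.
R_nwl = 0.6 × 70 × 0.1767 × 9 = 66.81 kip (longitudinal, 2 welds).
R_nwt = 0.6 × 70 × 0.1767 × 9 = 66.81 kip (transverse, base value).
(i) R_nwl + R_nwt = 133.6 kip; (ii) 0.85 R_nwl + 1.5 R_nwt = 157 kip.
R_n = max = 157 kip [governs: (ii)]; φR_n = 117.8 kip.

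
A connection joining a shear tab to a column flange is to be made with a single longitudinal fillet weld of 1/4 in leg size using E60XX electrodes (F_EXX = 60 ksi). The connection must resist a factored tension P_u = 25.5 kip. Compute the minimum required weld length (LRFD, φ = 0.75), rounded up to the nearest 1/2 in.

Throat t_e = 0.707 × 0.25 = 0.1767 in.
φr_n = 0.75 × 0.6 × 60 × 0.1767 = 4.772 kip/in.
L_req = P_u / φr_n = 25.5 / 4.772 = 5.343 in total.
Round up → use L = 5.5 in.

L = 5.5 in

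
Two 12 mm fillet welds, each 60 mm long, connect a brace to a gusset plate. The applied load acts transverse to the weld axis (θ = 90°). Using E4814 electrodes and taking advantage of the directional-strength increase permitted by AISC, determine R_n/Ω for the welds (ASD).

E48XX → F_EXX = 480 MPa.
t_e = 0.707 × 12 = 8.484 mm; A_we = 8.484 × 120 = 1018 mm².
Directional factor: 1.0 + 0.5 sin^1.5(90°) = 1.5.
F_nw = 0.6 × 480 × 1.5 = 432 MPa.
R_n/Ω = (432 × 1018) / 2.0 × 10⁻³ = 219.9 kN.

R_n/Ω ≈ 220 kN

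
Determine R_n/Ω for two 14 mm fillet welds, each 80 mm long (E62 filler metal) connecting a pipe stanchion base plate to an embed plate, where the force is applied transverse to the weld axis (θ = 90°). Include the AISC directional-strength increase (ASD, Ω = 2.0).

R_n/Ω ≈ 442 kN

E62XX → F_EXX = 620 MPa.
t_e = 0.707 × 14 = 9.898 mm; A_we = 9.898 × 160 = 1584 mm².
Directional factor: 1.0 + 0.5 sin^1.5(90°) = 1.5.
F_nw = 0.6 × 620 × 1.5 = 558 MPa.
R_n/Ω = (558 × 1584) / 2.0 × 10⁻³ = 441.8 kN.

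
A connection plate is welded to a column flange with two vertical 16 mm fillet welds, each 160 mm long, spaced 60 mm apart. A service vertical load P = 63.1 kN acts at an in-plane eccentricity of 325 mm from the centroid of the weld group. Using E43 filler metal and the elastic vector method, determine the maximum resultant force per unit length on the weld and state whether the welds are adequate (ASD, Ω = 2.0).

E43XX → F_EXX = 430 MPa.
Total weld length L_w = 320 mm. Treat welds as unit-width lines.
Polar moment about centroid: J = 2[d³/12 + d(b/2)²] = 2[160³/12 + 160×30²] = 970700 mm³.
Direct shear f_v = P/L_w = 63.1×10³ / 320 = 197.2 N/mm (vertical).
Torsion M = P·e = 63.1×10³ × 325 = 20508000 N·mm.
Critical point at (x, y) = (30, 80) from centroid. f_tx = M·y/J = 1690 N/mm; f_ty = M·x/J = 633.8 N/mm.
Resultant f_max = √[f_tx² + (f_v + f_ty)²] = √[1690² + (197.2 + 633.8)²] = 1883 N/mm.
Capacity per unit length: r_n/Ω = (1/2.0) × 0.6 × 430 × (0.707 × 16) = 1459 N/mm.
1883 > 1459 → NOT adequate.

f_max ≈ 1880 N/mm; NOT adequate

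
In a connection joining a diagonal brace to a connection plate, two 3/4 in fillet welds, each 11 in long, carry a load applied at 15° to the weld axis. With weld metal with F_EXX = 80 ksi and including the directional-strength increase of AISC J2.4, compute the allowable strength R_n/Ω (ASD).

R_n/Ω ≈ 298 kips

t_e = 0.707 × 0.75 = 0.5302 in; A_we = 0.5302 × 22 = 11.67 in².
Directional factor: 1.0 + 0.5 sin^1.5(15°) = 1.066.
F_nw = 0.6 × 80 × 1.066 = 51.16 ksi.
R_n/Ω = (51.16 × 11.67) / 2.0 = 298.4 kips.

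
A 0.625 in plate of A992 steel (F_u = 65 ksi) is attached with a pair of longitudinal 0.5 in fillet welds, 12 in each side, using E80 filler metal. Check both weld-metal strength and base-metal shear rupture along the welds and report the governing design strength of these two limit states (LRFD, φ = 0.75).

E80XX → F_EXX = 80 ksi.
t_e = 0.707 × 0.5 = 0.3535 in; L = 24 in.
Weld metal: φR_n = 0.75 × 0.6 × 80 × 0.3535 × 24 = 305.4 kip.
Base metal (shear rupture): φR_n = 0.75 × 0.6 × 65 × 0.625 × 24 = 438.8 kip.
Governing: weld metal.

φR_n ≈ 305 kip (weld metal governs)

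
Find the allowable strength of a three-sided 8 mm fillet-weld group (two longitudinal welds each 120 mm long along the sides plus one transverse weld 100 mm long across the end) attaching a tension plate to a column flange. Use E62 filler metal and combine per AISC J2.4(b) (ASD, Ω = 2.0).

E62XX → F_EXX = 620 MPa.
t_e = 0.707 × 8 = 5.656 mm.
R_nwl = 0.6 × 620 × 5.656 × 240 × 10⁻³ = 505 kN (longitudinal, 2 welds).
R_nwt = 0.6 × 620 × 5.656 × 100 × 10⁻³ = 210.4 kN (transverse, base value).
(i) R_nwl + R_nwt = 715.4 kN; (ii) 0.85 R_nwl + 1.5 R_nwt = 744.8 kN.
R_n = max = 744.8 kN [governs: (ii)]; R_n/Ω = 372.4 kN.

R_n/Ω ≈ 372 kN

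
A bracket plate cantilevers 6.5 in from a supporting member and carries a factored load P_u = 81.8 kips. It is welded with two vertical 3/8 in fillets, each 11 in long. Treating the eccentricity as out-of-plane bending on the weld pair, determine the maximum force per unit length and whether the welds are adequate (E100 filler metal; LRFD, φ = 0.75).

E100XX → F_EXX = 100 ksi.
L_w = 2 × 11 = 22 in; section modulus (unit throat) S = 2 × L²/6 = 40.33 in².
Direct shear f_v = P/L_w = 81.8/22 = 3.718 kip/in.
Moment M = P × e = 81.8 × 6.5 = 531.7 kip·in; bending f_b = M/S = 13.18 kip/in.
f_max = √(f_v² + f_b²) = √(3.718² + 13.18²) = 13.7 kip/in.
φr_n = 0.75 × 0.6 × 100 × (0.707 × 0.375) = 11.93 kip/in → NOT adequate.

f_max ≈ 13.7 kip/in; NOT adequate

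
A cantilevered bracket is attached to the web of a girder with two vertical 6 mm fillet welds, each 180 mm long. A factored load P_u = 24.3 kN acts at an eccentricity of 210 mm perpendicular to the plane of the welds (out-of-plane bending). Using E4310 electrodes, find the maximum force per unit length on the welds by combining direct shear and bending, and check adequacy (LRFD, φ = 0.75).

E43XX → F_EXX = 430 MPa.
L_w = 2 × 180 = 360 mm; section modulus (unit throat) S = 2 × L²/6 = 10800 mm².
Direct shear f_v = P/L_w = 24.3×10³/360 = 67.5 N/mm.
Moment M = P × e = 24.3×10³ × 210 = 5103000 N·mm; bending f_b = M/S = 472.5 N/mm.
f_max = √(f_v² + f_b²) = √(67.5² + 472.5²) = 477.3 N/mm.
φr_n = 0.75 × 0.6 × 430 × (0.707 × 6) = 820.8 N/mm → adequate.

f_max ≈ 477 N/mm; adequate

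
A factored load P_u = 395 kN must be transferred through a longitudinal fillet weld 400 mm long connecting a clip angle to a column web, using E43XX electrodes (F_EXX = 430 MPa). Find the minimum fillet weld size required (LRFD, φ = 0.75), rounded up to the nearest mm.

Total weld length L = 400 mm.
Required throat t_e = P_u / (φ × 0.6 F_EXX × L) = 395 / (0.75 × 0.6 × 430 × 400 × 10⁻³) = 5.103 mm.
Required leg w = t_e / 0.707 = 7.218 mm → use 8 mm.

w = 8 mm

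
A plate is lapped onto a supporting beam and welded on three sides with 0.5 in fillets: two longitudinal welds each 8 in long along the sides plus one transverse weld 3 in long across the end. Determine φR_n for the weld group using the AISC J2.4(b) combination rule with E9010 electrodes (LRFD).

φR_n ≈ 272 kip

E90XX → F_EXX = 90 ksi.
t_e = 0.707 × 0.5 = 0.3535 in.
R_nwl = 0.6 × 90 × 0.3535 × 16 = 305.4 kip (longitudinal, 2 welds).
R_nwt = 0.6 × 90 × 0.3535 × 3 = 57.27 kip (transverse, base value).
(i) R_nwl + R_nwt = 362.7 kip; (ii) 0.85 R_nwl + 1.5 R_nwt = 345.5 kip.
R_n = max = 362.7 kip [governs: (i)]; φR_n = 272 kip.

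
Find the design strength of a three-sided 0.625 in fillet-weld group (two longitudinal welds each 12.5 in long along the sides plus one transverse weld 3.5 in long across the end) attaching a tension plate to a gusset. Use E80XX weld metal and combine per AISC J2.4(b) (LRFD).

φR_n ≈ 453 kip

E80XX → F_EXX = 80 ksi.
t_e = 0.707 × 0.625 = 0.4419 in.
R_nwl = 0.6 × 80 × 0.4419 × 25 = 530.2 kip (longitudinal, 2 welds).
R_nwt = 0.6 × 80 × 0.4419 × 3.5 = 74.23 kip (transverse, base value).
(i) R_nwl + R_nwt = 604.5 kip; (ii) 0.85 R_nwl + 1.5 R_nwt = 562.1 kip.
R_n = max = 604.5 kip [governs: (i)]; φR_n = 453.4 kip.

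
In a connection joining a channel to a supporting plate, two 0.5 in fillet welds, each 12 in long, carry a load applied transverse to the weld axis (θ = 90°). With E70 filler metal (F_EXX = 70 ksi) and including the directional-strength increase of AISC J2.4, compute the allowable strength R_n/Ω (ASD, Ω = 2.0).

t_e = 0.707 × 0.5 = 0.3535 in; A_we = 0.3535 × 24 = 8.484 in².
Directional factor: 1.0 + 0.5 sin^1.5(90°) = 1.5.
F_nw = 0.6 × 70 × 1.5 = 63 ksi.
R_n/Ω = (63 × 8.484) / 2.0 = 267.2 kips.

R_n/Ω ≈ 267 kips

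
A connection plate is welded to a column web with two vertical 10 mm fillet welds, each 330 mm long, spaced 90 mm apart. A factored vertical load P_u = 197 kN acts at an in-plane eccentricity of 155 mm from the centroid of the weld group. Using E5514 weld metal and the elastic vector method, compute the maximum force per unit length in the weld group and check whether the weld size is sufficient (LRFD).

E55XX → F_EXX = 550 MPa.
Total weld length L_w = 660 mm. Treat welds as unit-width lines.
Polar moment about centroid: J = 2[d³/12 + d(b/2)²] = 2[330³/12 + 330×45²] = 7326000 mm³.
Direct shear f_v = P/L_w = 197×10³ / 660 = 298.5 N/mm (vertical).
Torsion M = P·e = 197×10³ × 155 = 30535000 N·mm.
Critical point at (x, y) = (45, 165) from centroid. f_tx = M·y/J = 687.7 N/mm; f_ty = M·x/J = 187.6 N/mm.
Resultant f_max = √[f_tx² + (f_v + f_ty)²] = √[687.7² + (298.5 + 187.6)²] = 842.1 N/mm.
Capacity per unit length: φr_n = 0.75 × 0.6 × 550 × (0.707 × 10) = 1750 N/mm.
842.1 ≤ 1750 → adequate.

f_max ≈ 842 N/mm; adequate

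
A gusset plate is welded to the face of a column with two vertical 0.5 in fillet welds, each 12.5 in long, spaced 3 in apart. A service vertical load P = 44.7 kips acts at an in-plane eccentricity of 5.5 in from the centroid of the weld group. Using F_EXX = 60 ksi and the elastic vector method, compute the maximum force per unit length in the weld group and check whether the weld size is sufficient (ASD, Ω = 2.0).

Total weld length L_w = 25 in. Treat welds as unit-width lines.
Polar moment about centroid: J = 2[d³/12 + d(b/2)²] = 2[12.5³/12 + 12.5×1.5²] = 381.8 in³.
Direct shear f_v = P/L_w = 44.7 / 25 = 1.788 kip/in (vertical).
Torsion M = P·e = 44.7 × 5.5 = 245.85 kip·in.
Critical point at (x, y) = (1.5, 6.25) from centroid. f_tx = M·y/J = 4.025 kip/in; f_ty = M·x/J = 0.966 kip/in.
Resultant f_max = √[f_tx² + (f_v + f_ty)²] = √[4.025² + (1.788 + 0.966)²] = 4.877 kip/in.
Capacity per unit length: r_n/Ω = (1/2.0) × 0.6 × 60 × (0.707 × 0.5) = 6.363 kip/in.
4.877 ≤ 6.363 → adequate.

f_max ≈ 4.88 kip/in; adequate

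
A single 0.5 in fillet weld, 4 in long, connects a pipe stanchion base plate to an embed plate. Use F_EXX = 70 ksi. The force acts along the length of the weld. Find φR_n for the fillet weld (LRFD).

Effective throat t_e = 0.707 × 0.5 = 0.3535 in.
Total length L = 4 in; A_we = 0.3535 × 4 = 1.414 in².
F_nw = 0.6 F_EXX = 0.6 × 70 = 42 ksi.
φR_n = 0.75 × 42 × 1.414 = 44.54 kip.

φR_n ≈ 44.5 kip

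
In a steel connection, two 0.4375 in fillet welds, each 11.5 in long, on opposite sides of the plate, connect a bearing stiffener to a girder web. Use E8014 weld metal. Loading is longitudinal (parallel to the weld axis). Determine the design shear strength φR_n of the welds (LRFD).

E80XX → F_EXX = 80 ksi.
Effective throat t_e = 0.707 × 0.4375 = 0.3093 in.
Total length L = 23 in; A_we = 0.3093 × 23 = 7.114 in².
F_nw = 0.6 F_EXX = 0.6 × 80 = 48 ksi.
φR_n = 0.75 × 48 × 7.114 = 256.1 kips.

φR_n ≈ 256 kips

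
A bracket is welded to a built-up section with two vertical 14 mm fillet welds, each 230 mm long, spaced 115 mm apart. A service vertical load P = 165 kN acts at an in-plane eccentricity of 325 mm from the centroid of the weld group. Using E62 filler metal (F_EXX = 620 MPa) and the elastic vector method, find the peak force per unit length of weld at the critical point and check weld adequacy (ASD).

Total weld length L_w = 460 mm. Treat welds as unit-width lines.
Polar moment about centroid: J = 2[d³/12 + d(b/2)²] = 2[230³/12 + 230×57.5²] = 3549000 mm³.
Direct shear f_v = P/L_w = 165×10³ / 460 = 358.7 N/mm (vertical).
Torsion M = P·e = 165×10³ × 325 = 53625000 N·mm.
Critical point at (x, y) = (57.5, 115) from centroid. f_tx = M·y/J = 1738 N/mm; f_ty = M·x/J = 868.9 N/mm.
Resultant f_max = √[f_tx² + (f_v + f_ty)²] = √[1738² + (358.7 + 868.9)²] = 2128 N/mm.
Capacity per unit length: r_n/Ω = (1/2.0) × 0.6 × 620 × (0.707 × 14) = 1841 N/mm.
2128 > 1841 → NOT adequate.

f_max ≈ 2130 N/mm; NOT adequate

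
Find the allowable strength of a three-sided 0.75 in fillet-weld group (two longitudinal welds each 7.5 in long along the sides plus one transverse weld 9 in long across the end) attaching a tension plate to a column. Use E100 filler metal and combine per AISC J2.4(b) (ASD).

R_n/Ω ≈ 418 kips

E100XX → F_EXX = 100 ksi.
t_e = 0.707 × 0.75 = 0.5302 in.
R_nwl = 0.6 × 100 × 0.5302 × 15 = 477.2 kips (longitudinal, 2 welds).
R_nwt = 0.6 × 100 × 0.5302 × 9 = 286.3 kips (transverse, base value).
(i) R_nwl + R_nwt = 763.6 kips; (ii) 0.85 R_nwl + 1.5 R_nwt = 835.1 kips.
R_n = max = 835.1 kips [governs: (ii)]; R_n/Ω = 417.6 kips.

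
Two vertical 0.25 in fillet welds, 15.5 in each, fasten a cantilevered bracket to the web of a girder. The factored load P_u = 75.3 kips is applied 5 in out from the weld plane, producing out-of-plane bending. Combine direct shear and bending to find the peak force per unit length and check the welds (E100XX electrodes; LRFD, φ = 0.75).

E100XX → F_EXX = 100 ksi.
L_w = 2 × 15.5 = 31 in; section modulus (unit throat) S = 2 × L²/6 = 80.08 in².
Direct shear f_v = P/L_w = 75.3/31 = 2.429 kip/in.
Moment M = P × e = 75.3 × 5 = 376.5 kip·in; bending f_b = M/S = 4.701 kip/in.
f_max = √(f_v² + f_b²) = √(2.429² + 4.701²) = 5.292 kip/in.
φr_n = 0.75 × 0.6 × 100 × (0.707 × 0.25) = 7.954 kip/in → adequate.

f_max ≈ 5.29 kip/in; adequate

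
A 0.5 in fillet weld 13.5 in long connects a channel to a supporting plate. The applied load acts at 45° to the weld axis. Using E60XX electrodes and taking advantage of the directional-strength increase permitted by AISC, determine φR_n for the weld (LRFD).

E60XX → F_EXX = 60 ksi.
t_e = 0.707 × 0.5 = 0.3535 in; A_we = 0.3535 × 13.5 = 4.772 in².
Directional factor: 1.0 + 0.5 sin^1.5(45°) = 1.297.
F_nw = 0.6 × 60 × 1.297 = 46.7 ksi.
φR_n = 0.75 × 46.7 × 4.772 = 167.2 kip.

φR_n ≈ 167 kip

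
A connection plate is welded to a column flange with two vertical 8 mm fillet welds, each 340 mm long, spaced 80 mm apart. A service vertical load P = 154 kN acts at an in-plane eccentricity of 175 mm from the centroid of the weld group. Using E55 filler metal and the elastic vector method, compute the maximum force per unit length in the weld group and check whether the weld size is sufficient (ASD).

f_max ≈ 703 N/mm; adequate

E55XX → F_EXX = 550 MPa.
Total weld length L_w = 680 mm. Treat welds as unit-width lines.
Polar moment about centroid: J = 2[d³/12 + d(b/2)²] = 2[340³/12 + 340×40²] = 7639000 mm³.
Direct shear f_v = P/L_w = 154×10³ / 680 = 226.5 N/mm (vertical).
Torsion M = P·e = 154×10³ × 175 = 26950000 N·mm.
Critical point at (x, y) = (40, 170) from centroid. f_tx = M·y/J = 599.8 N/mm; f_ty = M·x/J = 141.1 N/mm.
Resultant f_max = √[f_tx² + (f_v + f_ty)²] = √[599.8² + (226.5 + 141.1)²] = 703.5 N/mm.
Capacity per unit length: r_n/Ω = (1/2.0) × 0.6 × 550 × (0.707 × 8) = 933.2 N/mm.
703.5 ≤ 933.2 → adequate.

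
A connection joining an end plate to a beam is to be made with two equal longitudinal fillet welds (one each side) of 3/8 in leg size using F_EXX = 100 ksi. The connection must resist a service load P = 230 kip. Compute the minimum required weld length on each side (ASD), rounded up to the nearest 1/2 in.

Throat t_e = 0.707 × 0.375 = 0.2651 in.
r_n/Ω = (0.6 × 100 × 0.2651) / 2.0 = 7.954 kip/in.
L_req = P / (r_n/Ω) = 230 / 7.954 = 28.92 in total.
Per side: 28.92 / 2 = 14.46 in.
Round up → use L = 14.5 in on each side.

L = 14.5 in on each side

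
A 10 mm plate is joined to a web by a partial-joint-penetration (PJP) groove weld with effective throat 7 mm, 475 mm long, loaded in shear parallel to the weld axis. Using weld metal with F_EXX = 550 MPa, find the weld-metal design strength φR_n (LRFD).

Effective throat (given) t_e = 7 mm.
A_we = 7 × 475 = 3325 mm².
F_nw = 0.6 F_EXX = 330 MPa.
φR_n = 0.75 × 330 × 3325 × 10⁻³ = 822.9 kN.

φR_n ≈ 823 kN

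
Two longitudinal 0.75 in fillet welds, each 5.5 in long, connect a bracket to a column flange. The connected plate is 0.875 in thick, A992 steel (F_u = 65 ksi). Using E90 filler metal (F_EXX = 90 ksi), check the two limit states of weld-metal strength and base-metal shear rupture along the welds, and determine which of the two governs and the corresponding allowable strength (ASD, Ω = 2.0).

R_n/Ω ≈ 157 kips (weld metal governs)

t_e = 0.707 × 0.75 = 0.5302 in; L = 11 in.
Weld metal: R_n/Ω = (1/2.0) × 0.6 × 90 × 0.5302 × 11 = 157.5 kips.
Base metal (shear rupture): R_n/Ω = (1/2.0) × 0.6 × 65 × 0.875 × 11 = 187.7 kips.
Governing: weld metal.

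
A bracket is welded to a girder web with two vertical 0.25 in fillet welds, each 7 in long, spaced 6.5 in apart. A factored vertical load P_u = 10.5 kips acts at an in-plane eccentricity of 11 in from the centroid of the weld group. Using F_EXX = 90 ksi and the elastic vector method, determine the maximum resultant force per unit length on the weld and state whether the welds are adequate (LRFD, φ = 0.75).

Total weld length L_w = 14 in. Treat welds as unit-width lines.
Polar moment about centroid: J = 2[d³/12 + d(b/2)²] = 2[7³/12 + 7×3.25²] = 205 in³.
Direct shear f_v = P/L_w = 10.5 / 14 = 0.75 kip/in (vertical).
Torsion M = P·e = 10.5 × 11 = 115.5 kip·in.
Critical point at (x, y) = (3.25, 3.5) from centroid. f_tx = M·y/J = 1.972 kip/in; f_ty = M·x/J = 1.831 kip/in.
Resultant f_max = √[f_tx² + (f_v + f_ty)²] = √[1.972² + (0.75 + 1.831)²] = 3.248 kip/in.
Capacity per unit length: φr_n = 0.75 × 0.6 × 90 × (0.707 × 0.25) = 7.158 kip/in.
3.248 ≤ 7.158 → adequate.

f_max ≈ 3.25 kip/in; adequate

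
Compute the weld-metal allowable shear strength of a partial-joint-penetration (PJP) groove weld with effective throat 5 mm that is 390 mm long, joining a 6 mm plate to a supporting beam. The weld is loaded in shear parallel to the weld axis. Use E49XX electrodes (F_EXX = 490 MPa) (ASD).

Effective throat (given) t_e = 5 mm.
A_we = 5 × 390 = 1950 mm².
F_nw = 0.6 F_EXX = 294 MPa.
R_n/Ω = (294 × 1950) / 2.0 × 10⁻³ = 286.7 kN.

R_n/Ω ≈ 287 kN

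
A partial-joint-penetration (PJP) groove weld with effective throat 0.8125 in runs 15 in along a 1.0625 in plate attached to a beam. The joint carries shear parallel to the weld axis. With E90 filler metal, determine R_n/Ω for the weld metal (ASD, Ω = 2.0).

R_n/Ω ≈ 329 kips

E90XX → F_EXX = 90 ksi.
Effective throat (given) t_e = 0.8125 in.
A_we = 0.8125 × 15 = 12.19 in².
F_nw = 0.6 F_EXX = 54 ksi.
R_n/Ω = (54 × 12.19) / 2.0 = 329.1 kips.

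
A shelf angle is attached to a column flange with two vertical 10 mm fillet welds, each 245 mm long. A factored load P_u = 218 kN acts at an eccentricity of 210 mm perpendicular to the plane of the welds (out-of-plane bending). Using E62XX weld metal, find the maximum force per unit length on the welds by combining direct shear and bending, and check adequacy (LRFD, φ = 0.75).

f_max ≈ 2330 N/mm; NOT adequate

E62XX → F_EXX = 620 MPa.
L_w = 2 × 245 = 490 mm; section modulus (unit throat) S = 2 × L²/6 = 20010 mm².
Direct shear f_v = P/L_w = 218×10³/490 = 444.9 N/mm.
Moment M = P × e = 218×10³ × 210 = 45780000 N·mm; bending f_b = M/S = 2288 N/mm.
f_max = √(f_v² + f_b²) = √(444.9² + 2288²) = 2331 N/mm.
φr_n = 0.75 × 0.6 × 620 × (0.707 × 10) = 1973 N/mm → NOT adequate.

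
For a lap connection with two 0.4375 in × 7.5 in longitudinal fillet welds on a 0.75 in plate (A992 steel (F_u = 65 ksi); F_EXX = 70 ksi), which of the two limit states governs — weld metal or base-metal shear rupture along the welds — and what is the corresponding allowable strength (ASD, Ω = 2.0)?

t_e = 0.707 × 0.4375 = 0.3093 in; L = 15 in.
Weld metal: R_n/Ω = (1/2.0) × 0.6 × 70 × 0.3093 × 15 = 97.43 kips.
Base metal (shear rupture): R_n/Ω = (1/2.0) × 0.6 × 65 × 0.75 × 15 = 219.4 kips.
Governing: weld metal.

R_n/Ω ≈ 97.4 kips (weld metal governs)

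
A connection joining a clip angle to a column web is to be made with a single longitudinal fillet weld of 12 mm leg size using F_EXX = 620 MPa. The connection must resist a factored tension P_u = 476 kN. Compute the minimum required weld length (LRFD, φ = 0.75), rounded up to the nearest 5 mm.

L = 205 mm

Throat t_e = 0.707 × 12 = 8.484 mm.
φr_n = 0.75 × 0.6 × 620 × 8.484 × 10⁻³ = 2.367 kN/mm.
L_req = P_u / φr_n = 476 / 2.367 = 201.1 mm total.
Round up → use L = 205 mm.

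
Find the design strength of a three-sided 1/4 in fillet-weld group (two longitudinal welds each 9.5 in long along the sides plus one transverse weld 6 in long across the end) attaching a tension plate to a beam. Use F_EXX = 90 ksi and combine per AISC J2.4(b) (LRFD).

φR_n ≈ 180 kip

t_e = 0.707 × 0.25 = 0.1767 in.
R_nwl = 0.6 × 90 × 0.1767 × 19 = 181.3 kip (longitudinal, 2 welds).
R_nwt = 0.6 × 90 × 0.1767 × 6 = 57.27 kip (transverse, base value).
(i) R_nwl + R_nwt = 238.6 kip; (ii) 0.85 R_nwl + 1.5 R_nwt = 240 kip.
R_n = max = 240 kip [governs: (ii)]; φR_n = 180 kip.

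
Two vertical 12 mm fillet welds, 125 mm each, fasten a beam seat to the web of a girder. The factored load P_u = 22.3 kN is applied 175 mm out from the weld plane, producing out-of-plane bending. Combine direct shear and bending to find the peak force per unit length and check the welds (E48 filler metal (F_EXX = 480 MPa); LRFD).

f_max ≈ 755 N/mm; adequate

L_w = 2 × 125 = 250 mm; section modulus (unit throat) S = 2 × L²/6 = 5208 mm².
Direct shear f_v = P/L_w = 22.3×10³/250 = 89.2 N/mm.
Moment M = P × e = 22.3×10³ × 175 = 3902500 N·mm; bending f_b = M/S = 749.3 N/mm.
f_max = √(f_v² + f_b²) = √(89.2² + 749.3²) = 754.6 N/mm.
φr_n = 0.75 × 0.6 × 480 × (0.707 × 12) = 1833 N/mm → adequate.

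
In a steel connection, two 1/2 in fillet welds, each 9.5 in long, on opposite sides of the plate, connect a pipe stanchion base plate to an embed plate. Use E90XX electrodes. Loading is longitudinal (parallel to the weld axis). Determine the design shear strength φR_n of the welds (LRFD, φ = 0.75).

E90XX → F_EXX = 90 ksi.
Effective throat t_e = 0.707 × 0.5 = 0.3535 in.
Total length L = 19 in; A_we = 0.3535 × 19 = 6.716 in².
F_nw = 0.6 F_EXX = 0.6 × 90 = 54 ksi.
φR_n = 0.75 × 54 × 6.716 = 272 kip.

φR_n ≈ 272 kip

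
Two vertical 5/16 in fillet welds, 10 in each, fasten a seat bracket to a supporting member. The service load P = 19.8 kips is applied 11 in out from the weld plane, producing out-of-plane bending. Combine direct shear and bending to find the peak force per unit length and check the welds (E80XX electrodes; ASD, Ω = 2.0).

f_max ≈ 6.61 kip/in; NOT adequate

E80XX → F_EXX = 80 ksi.
L_w = 2 × 10 = 20 in; section modulus (unit throat) S = 2 × L²/6 = 33.33 in².
Direct shear f_v = P/L_w = 19.8/20 = 0.99 kip/in.
Moment M = P × e = 19.8 × 11 = 217.8 kip·in; bending f_b = M/S = 6.534 kip/in.
f_max = √(f_v² + f_b²) = √(0.99² + 6.534²) = 6.609 kip/in.
r_n/Ω = (1/2.0) × 0.6 × 80 × (0.707 × 0.3125) = 5.302 kip/in → NOT adequate.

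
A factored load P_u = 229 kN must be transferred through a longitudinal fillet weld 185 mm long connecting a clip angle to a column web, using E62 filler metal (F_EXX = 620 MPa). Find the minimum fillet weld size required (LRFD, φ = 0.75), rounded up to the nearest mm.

w = 7 mm

Total weld length L = 185 mm.
Required throat t_e = P_u / (φ × 0.6 F_EXX × L) = 229 / (0.75 × 0.6 × 620 × 185 × 10⁻³) = 4.437 mm.
Required leg w = t_e / 0.707 = 6.275 mm → use 7 mm.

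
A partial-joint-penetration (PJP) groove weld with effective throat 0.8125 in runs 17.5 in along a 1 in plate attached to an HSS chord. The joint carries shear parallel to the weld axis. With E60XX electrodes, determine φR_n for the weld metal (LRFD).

E60XX → F_EXX = 60 ksi.
Effective throat (given) t_e = 0.8125 in.
A_we = 0.8125 × 17.5 = 14.22 in².
F_nw = 0.6 F_EXX = 36 ksi.
φR_n = 0.75 × 36 × 14.22 = 383.9 kips.

φR_n ≈ 384 kips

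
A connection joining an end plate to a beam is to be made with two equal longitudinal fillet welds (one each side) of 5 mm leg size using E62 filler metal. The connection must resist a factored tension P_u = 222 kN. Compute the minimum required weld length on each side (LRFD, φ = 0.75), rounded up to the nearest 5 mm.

L = 115 mm on each side

E62XX → F_EXX = 620 MPa.
Throat t_e = 0.707 × 5 = 3.535 mm.
φr_n = 0.75 × 0.6 × 620 × 3.535 × 10⁻³ = 0.9863 kN/mm.
L_req = P_u / φr_n = 222 / 0.9863 = 225.1 mm total.
Per side: 225.1 / 2 = 112.5 mm.
Round up → use L = 115 mm on each side.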